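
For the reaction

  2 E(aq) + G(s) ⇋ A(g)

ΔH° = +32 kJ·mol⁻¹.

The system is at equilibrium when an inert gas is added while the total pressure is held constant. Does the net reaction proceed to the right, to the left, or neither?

right

Adding inert gas at constant total pressure expands the volume and lowers every reacting partial pressure. With Δn_gas = 1 − 0 = +1, Q moves away from K toward the side with fewer gas moles, so the system shifts toward the side with more gas moles — to the right.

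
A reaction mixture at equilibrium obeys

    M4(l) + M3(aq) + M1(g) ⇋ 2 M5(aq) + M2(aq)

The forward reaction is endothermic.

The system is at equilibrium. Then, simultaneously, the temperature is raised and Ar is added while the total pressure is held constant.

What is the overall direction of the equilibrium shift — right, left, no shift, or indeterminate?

cannot be determined

The forward reaction is endothermic. Raising T favours the endothermic direction — shift to the right.
Adding inert gas at constant total pressure expands the volume and lowers every reacting partial pressure. With Δn_gas = 0 − 1 = -1, Q moves away from K toward the side with fewer gas moles, so the system shifts toward the side with more gas moles — to the left.
The individual effects push in opposite directions; without quantitative information the net direction cannot be determined.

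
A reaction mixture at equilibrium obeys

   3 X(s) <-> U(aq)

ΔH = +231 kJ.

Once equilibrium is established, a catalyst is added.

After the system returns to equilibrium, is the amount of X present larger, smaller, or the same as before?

unchanged

A catalyst speeds both forward and reverse rates equally; it changes neither Q nor K — no shift from this change.
No net shift occurs, so the amount of X is unchanged.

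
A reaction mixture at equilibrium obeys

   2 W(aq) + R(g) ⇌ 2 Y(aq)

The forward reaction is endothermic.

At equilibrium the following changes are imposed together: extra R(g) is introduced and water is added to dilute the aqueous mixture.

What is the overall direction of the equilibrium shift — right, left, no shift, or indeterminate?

right

Adding R (g), a reactant, drives the reaction to the right.
Dilution scales every aqueous concentration by the same factor. Δn_aq = 2 − 2 = 0, so Q is unchanged — no shift.
Only the nonzero effect(s) matter; the net shift is to the right.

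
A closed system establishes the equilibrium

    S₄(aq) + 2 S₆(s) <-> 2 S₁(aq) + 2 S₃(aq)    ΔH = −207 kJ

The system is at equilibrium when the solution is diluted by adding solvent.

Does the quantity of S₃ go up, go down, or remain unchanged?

Dilution lowers every aqueous concentration by the same factor. Δn_aq = 4 − 1 = +3, so the system shifts toward the side with more dissolved moles — to the right.
The net shift is to the right. S₃ is a product, so its amount increases.

increases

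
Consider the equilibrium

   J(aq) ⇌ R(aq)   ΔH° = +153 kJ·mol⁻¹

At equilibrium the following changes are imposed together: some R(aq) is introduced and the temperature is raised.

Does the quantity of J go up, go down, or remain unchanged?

Adding R (aq), a product, drives the reaction to the left.
The forward reaction is endothermic. Raising T favours the endothermic direction — shift to the right.
The two effects oppose each other, so the net shift — and hence the change in J — cannot be determined from the given information.

cannot be determined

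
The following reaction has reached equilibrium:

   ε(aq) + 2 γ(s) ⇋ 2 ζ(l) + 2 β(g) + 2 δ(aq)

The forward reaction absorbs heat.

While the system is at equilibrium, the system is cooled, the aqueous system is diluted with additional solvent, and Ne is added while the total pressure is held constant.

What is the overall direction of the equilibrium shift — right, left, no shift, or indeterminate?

The forward reaction is endothermic. Lowering T favours the exothermic direction — shift to the left.
Dilution lowers every aqueous concentration by the same factor. Δn_aq = 2 − 1 = +1, so the system shifts toward the side with more dissolved moles — to the right.
Adding inert gas at constant total pressure expands the volume and lowers every reacting partial pressure. With Δn_gas = 2 − 0 = +2, Q moves away from K toward the side with fewer gas moles, so the system shifts toward the side with more gas moles — to the right.
The individual effects push in opposite directions; without quantitative information the net direction cannot be determined.

cannot be determined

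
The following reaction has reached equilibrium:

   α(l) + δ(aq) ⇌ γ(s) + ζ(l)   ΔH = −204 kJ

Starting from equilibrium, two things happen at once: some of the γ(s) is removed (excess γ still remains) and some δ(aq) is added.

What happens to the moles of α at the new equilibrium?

decreases

γ is a pure solid; its activity is 1 regardless of amount, so Q is unaffected — no shift from this change.
Adding δ (aq), a reactant, drives the reaction to the right.
The net shift is to the right. α is a reactant, so its amount decreases.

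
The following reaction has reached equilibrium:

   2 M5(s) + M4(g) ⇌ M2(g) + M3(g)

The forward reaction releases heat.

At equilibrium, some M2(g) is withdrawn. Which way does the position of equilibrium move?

right

Removing M2 (g), a product, drives the reaction to the right.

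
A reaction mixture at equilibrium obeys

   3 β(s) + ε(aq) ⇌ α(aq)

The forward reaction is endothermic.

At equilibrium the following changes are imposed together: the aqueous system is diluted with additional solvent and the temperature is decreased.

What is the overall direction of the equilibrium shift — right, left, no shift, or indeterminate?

Dilution scales every aqueous concentration by the same factor. Δn_aq = 1 − 1 = 0, so Q is unchanged — no shift.
The forward reaction is endothermic. Lowering T favours the exothermic direction — shift to the left.
Only the nonzero effect(s) matter; the net shift is to the left.

left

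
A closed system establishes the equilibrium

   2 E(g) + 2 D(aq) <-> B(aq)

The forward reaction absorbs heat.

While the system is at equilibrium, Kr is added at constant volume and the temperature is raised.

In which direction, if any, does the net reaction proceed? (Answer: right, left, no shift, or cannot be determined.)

right

At constant volume, adding an inert gas leaves every reacting species' partial pressure unchanged, so Q is unchanged — no shift from this change.
The forward reaction is endothermic. Raising T favours the endothermic direction — shift to the right.
Only the nonzero effect(s) matter; the net shift is to the right.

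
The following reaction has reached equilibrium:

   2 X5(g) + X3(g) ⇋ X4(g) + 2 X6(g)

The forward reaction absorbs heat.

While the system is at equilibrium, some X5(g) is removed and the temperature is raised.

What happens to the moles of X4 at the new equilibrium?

cannot be determined

Removing X5 (g), a reactant, drives the reaction to the left.
The forward reaction is endothermic. Raising T favours the endothermic direction — shift to the right.
The two effects oppose each other, so the net shift — and hence the change in X4 — cannot be determined from the given information.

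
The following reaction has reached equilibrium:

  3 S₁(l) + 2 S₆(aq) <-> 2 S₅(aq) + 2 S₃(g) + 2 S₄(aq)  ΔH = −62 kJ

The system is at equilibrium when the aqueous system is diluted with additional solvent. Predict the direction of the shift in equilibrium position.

right

Dilution lowers every aqueous concentration by the same factor. Δn_aq = 4 − 2 = +2, so the system shifts toward the side with more dissolved moles — to the right.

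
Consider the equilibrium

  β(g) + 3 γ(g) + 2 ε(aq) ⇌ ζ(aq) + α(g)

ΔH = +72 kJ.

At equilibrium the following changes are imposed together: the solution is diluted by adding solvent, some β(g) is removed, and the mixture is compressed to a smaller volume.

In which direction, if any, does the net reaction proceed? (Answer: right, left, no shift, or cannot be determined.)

Dilution lowers every aqueous concentration by the same factor. Δn_aq = 1 − 2 = -1, so the system shifts toward the side with more dissolved moles — to the left.
Removing β (g), a reactant, drives the reaction to the left.
Gas moles: reactants 4, products 1 (Δn_gas = -3). Compression shifts the system toward the side with fewer moles of gas — to the right.
The individual effects push in opposite directions; without quantitative information the net direction cannot be determined.

cannot be determined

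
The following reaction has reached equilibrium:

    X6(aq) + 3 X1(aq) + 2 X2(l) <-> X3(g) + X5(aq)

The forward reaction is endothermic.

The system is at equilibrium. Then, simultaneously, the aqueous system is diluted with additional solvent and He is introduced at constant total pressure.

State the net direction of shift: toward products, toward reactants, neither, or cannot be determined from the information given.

Dilution lowers every aqueous concentration by the same factor. Δn_aq = 1 − 4 = -3, so the system shifts toward the side with more dissolved moles — to the left.
Adding inert gas at constant total pressure expands the volume and lowers every reacting partial pressure. With Δn_gas = 1 − 0 = +1, Q moves away from K toward the side with fewer gas moles, so the system shifts toward the side with more gas moles — to the right.
The individual effects push in opposite directions; without quantitative information the net direction cannot be determined.

cannot be determined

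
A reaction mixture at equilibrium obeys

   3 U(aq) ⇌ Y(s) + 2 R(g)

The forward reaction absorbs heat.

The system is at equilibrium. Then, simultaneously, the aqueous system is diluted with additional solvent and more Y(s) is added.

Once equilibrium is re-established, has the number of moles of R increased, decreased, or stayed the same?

decreases

Dilution lowers every aqueous concentration by the same factor. Δn_aq = 0 − 3 = -3, so the system shifts toward the side with more dissolved moles — to the left.
Y is a pure solid; its activity is 1 regardless of amount, so Q is unaffected — no shift from this change.
The net shift is to the left. R is a product, so its amount decreases.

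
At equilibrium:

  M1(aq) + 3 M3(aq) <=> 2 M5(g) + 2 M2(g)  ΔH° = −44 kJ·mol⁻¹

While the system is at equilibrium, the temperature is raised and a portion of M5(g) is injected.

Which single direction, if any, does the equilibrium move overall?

left

The forward reaction is exothermic. Raising T favours the endothermic direction — shift to the left.
Adding M5 (g), a product, drives the reaction to the left.
All effects act in the same direction — net shift to the left.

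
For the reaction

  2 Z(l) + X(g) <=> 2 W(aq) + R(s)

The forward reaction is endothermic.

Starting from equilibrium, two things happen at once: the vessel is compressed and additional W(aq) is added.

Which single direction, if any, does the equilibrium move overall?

cannot be determined

Gas moles: reactants 1, products 0 (Δn_gas = -1). Compression shifts the system toward the side with fewer moles of gas — to the right.
Adding W (aq), a product, drives the reaction to the left.
The individual effects push in opposite directions; without quantitative information the net direction cannot be determined.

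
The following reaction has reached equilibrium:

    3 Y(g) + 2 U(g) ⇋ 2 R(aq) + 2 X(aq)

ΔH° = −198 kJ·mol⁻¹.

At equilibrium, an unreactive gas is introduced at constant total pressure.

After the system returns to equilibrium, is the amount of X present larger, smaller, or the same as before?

Adding inert gas at constant total pressure expands the volume and lowers every reacting partial pressure. With Δn_gas = 0 − 5 = -5, Q moves away from K toward the side with fewer gas moles, so the system shifts toward the side with more gas moles — to the left.
The net shift is to the left. X is a product, so its amount decreases.

decreases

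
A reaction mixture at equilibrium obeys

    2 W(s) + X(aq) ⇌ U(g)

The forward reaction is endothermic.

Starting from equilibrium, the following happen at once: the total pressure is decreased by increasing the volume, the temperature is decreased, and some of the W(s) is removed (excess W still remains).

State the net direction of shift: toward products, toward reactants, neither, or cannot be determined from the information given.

cannot be determined

Gas moles: reactants 0, products 1 (Δn_gas = +1). Expansion shifts the system toward the side with more moles of gas — to the right.
The forward reaction is endothermic. Lowering T favours the exothermic direction — shift to the left.
W is a pure solid; its activity is 1 regardless of amount, so Q is unaffected — no shift from this change.
The individual effects push in opposite directions; without quantitative information the net direction cannot be determined.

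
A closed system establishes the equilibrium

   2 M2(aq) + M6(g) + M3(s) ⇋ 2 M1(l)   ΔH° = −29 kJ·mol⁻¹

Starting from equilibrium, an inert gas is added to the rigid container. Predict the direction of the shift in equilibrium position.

At constant volume, adding an inert gas leaves every reacting species' partial pressure unchanged, so Q is unchanged — no shift from this change.

no shift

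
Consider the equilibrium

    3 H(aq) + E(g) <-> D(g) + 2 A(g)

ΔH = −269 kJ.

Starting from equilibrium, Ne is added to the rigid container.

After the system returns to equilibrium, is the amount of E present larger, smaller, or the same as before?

At constant volume, adding an inert gas leaves every reacting species' partial pressure unchanged, so Q is unchanged — no shift from this change.
No net shift occurs, so the amount of E is unchanged.

unchanged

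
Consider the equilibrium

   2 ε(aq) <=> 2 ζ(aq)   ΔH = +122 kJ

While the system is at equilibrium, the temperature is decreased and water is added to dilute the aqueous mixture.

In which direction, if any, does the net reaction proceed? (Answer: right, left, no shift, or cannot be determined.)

The forward reaction is endothermic. Lowering T favours the exothermic direction — shift to the left.
Dilution scales every aqueous concentration by the same factor. Δn_aq = 2 − 2 = 0, so Q is unchanged — no shift.
Only the nonzero effect(s) matter; the net shift is to the left.

left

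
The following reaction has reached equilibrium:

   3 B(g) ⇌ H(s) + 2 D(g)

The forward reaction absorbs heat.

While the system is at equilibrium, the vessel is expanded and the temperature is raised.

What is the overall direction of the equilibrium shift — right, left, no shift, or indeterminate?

Gas moles: reactants 3, products 2 (Δn_gas = -1). Expansion shifts the system toward the side with more moles of gas — to the left.
The forward reaction is endothermic. Raising T favours the endothermic direction — shift to the right.
The individual effects push in opposite directions; without quantitative information the net direction cannot be determined.

cannot be determined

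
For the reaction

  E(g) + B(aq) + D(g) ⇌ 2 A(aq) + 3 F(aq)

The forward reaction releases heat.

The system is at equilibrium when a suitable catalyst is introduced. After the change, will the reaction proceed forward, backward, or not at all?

A catalyst speeds both forward and reverse rates equally; it changes neither Q nor K — no shift from this change.

no shift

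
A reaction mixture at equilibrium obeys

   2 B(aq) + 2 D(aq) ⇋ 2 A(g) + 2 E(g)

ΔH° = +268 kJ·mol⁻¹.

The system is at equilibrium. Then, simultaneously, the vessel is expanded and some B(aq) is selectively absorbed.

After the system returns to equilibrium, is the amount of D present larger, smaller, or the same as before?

cannot be determined

Gas moles: reactants 0, products 4 (Δn_gas = +4). Expansion shifts the system toward the side with more moles of gas — to the right.
Removing B (aq), a reactant, drives the reaction to the left.
The two effects oppose each other, so the net shift — and hence the change in D — cannot be determined from the given information.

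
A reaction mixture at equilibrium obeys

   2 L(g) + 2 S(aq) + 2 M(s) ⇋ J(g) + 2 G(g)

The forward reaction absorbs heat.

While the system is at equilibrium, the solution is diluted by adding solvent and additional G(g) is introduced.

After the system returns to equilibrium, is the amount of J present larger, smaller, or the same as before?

Dilution lowers every aqueous concentration by the same factor. Δn_aq = 0 − 2 = -2, so the system shifts toward the side with more dissolved moles — to the left.
Adding G (g), a product, drives the reaction to the left.
The net shift is to the left. J is a product, so its amount decreases.

decreases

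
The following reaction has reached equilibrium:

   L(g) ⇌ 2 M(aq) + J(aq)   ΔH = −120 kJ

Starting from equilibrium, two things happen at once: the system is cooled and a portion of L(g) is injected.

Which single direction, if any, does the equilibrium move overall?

The forward reaction is exothermic. Lowering T favours the exothermic direction — shift to the right.
Adding L (g), a reactant, drives the reaction to the right.
All effects act in the same direction — net shift to the right.

right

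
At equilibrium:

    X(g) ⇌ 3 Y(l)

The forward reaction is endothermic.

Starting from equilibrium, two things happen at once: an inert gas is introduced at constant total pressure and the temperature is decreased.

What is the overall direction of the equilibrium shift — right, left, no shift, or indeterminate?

Adding inert gas at constant total pressure expands the volume and lowers every reacting partial pressure. With Δn_gas = 0 − 1 = -1, Q moves away from K toward the side with fewer gas moles, so the system shifts toward the side with more gas moles — to the left.
The forward reaction is endothermic. Lowering T favours the exothermic direction — shift to the left.
All effects act in the same direction — net shift to the left.

left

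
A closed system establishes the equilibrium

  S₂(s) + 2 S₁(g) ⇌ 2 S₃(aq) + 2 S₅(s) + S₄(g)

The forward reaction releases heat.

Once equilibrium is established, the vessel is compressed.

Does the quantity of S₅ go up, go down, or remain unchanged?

Gas moles: reactants 2, products 1 (Δn_gas = -1). Compression shifts the system toward the side with fewer moles of gas — to the right.
The net shift is to the right. S₅ is a product, so its amount increases.

increases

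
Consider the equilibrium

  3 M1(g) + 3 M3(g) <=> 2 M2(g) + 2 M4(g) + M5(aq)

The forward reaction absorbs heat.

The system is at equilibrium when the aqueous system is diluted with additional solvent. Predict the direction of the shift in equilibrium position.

Dilution lowers every aqueous concentration by the same factor. Δn_aq = 1 − 0 = +1, so the system shifts toward the side with more dissolved moles — to the right.

right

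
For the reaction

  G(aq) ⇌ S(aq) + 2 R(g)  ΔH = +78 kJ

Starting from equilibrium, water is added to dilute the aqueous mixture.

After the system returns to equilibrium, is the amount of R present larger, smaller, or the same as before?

Dilution scales every aqueous concentration by the same factor. Δn_aq = 1 − 1 = 0, so Q is unchanged — no shift.
No net shift occurs, so the amount of R is unchanged.

unchanged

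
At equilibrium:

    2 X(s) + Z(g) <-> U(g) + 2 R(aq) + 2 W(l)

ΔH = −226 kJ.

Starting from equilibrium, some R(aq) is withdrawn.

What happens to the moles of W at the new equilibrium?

Removing R (aq), a product, drives the reaction to the right.
The net shift is to the right. W is a product, so its amount increases.

increases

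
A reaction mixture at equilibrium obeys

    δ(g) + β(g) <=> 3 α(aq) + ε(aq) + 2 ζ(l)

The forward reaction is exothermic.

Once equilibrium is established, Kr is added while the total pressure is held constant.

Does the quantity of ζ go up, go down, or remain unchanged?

decreases

Adding inert gas at constant total pressure expands the volume and lowers every reacting partial pressure. With Δn_gas = 0 − 2 = -2, Q moves away from K toward the side with fewer gas moles, so the system shifts toward the side with more gas moles — to the left.
The net shift is to the left. ζ is a product, so its amount decreases.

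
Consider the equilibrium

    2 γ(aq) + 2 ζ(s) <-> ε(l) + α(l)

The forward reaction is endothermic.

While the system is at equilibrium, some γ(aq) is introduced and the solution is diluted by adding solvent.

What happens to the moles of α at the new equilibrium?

Adding γ (aq), a reactant, drives the reaction to the right.
Dilution lowers every aqueous concentration by the same factor. Δn_aq = 0 − 2 = -2, so the system shifts toward the side with more dissolved moles — to the left.
The two effects oppose each other, so the net shift — and hence the change in α — cannot be determined from the given information.

cannot be determined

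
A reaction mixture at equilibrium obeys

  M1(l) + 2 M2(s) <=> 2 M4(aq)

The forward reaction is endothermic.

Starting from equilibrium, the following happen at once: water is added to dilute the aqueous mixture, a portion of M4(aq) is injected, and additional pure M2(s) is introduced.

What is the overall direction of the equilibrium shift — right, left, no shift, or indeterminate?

Dilution lowers every aqueous concentration by the same factor. Δn_aq = 2 − 0 = +2, so the system shifts toward the side with more dissolved moles — to the right.
Adding M4 (aq), a product, drives the reaction to the left.
M2 is a pure solid; its activity is 1 regardless of amount, so Q is unaffected — no shift from this change.
The individual effects push in opposite directions; without quantitative information the net direction cannot be determined.

cannot be determined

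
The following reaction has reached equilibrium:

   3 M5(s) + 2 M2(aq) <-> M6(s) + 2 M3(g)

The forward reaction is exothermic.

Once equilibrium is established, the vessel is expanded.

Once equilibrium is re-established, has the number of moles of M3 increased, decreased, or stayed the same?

increases

Gas moles: reactants 0, products 2 (Δn_gas = +2). Expansion shifts the system toward the side with more moles of gas — to the right.
The net shift is to the right. M3 is a product, so its amount increases.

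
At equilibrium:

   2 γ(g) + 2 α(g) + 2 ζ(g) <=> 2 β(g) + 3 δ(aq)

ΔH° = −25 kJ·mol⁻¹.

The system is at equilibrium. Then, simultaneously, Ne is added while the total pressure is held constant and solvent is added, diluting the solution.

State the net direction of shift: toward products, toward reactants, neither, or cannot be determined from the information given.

cannot be determined

Adding inert gas at constant total pressure expands the volume and lowers every reacting partial pressure. With Δn_gas = 2 − 6 = -4, Q moves away from K toward the side with fewer gas moles, so the system shifts toward the side with more gas moles — to the left.
Dilution lowers every aqueous concentration by the same factor. Δn_aq = 3 − 0 = +3, so the system shifts toward the side with more dissolved moles — to the right.
The individual effects push in opposite directions; without quantitative information the net direction cannot be determined.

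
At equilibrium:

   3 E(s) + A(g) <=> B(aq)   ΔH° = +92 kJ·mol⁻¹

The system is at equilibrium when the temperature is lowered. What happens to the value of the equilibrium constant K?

decreases

K depends on temperature via the van 't Hoff relation. The forward reaction is endothermic, so lowering T decreases K.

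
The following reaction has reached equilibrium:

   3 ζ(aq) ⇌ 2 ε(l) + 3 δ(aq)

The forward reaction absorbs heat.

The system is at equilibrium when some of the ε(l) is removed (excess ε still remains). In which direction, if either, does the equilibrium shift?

no shift

ε is a pure liquid; its activity is 1 regardless of amount, so Q is unaffected — no shift from this change.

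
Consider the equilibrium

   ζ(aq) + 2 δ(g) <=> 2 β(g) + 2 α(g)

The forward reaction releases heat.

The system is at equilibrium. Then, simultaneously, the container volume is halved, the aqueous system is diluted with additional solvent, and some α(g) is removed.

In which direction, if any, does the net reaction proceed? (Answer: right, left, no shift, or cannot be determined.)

Gas moles: reactants 2, products 4 (Δn_gas = +2). Compression shifts the system toward the side with fewer moles of gas — to the left.
Dilution lowers every aqueous concentration by the same factor. Δn_aq = 0 − 1 = -1, so the system shifts toward the side with more dissolved moles — to the left.
Removing α (g), a product, drives the reaction to the right.
The individual effects push in opposite directions; without quantitative information the net direction cannot be determined.

cannot be determined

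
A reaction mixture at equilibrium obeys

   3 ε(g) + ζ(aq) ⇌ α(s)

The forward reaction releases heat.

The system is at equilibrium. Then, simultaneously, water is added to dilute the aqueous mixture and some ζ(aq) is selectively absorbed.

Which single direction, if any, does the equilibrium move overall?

left

Dilution lowers every aqueous concentration by the same factor. Δn_aq = 0 − 1 = -1, so the system shifts toward the side with more dissolved moles — to the left.
Removing ζ (aq), a reactant, drives the reaction to the left.
All effects act in the same direction — net shift to the left.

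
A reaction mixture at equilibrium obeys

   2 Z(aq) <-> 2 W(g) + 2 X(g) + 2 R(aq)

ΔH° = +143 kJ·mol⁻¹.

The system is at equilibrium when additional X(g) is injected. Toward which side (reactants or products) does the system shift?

left

Adding X (g), a product, drives the reaction to the left.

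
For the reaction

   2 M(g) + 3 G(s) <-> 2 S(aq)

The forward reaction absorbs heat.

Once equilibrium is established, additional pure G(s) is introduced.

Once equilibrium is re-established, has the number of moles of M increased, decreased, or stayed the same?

unchanged

G is a pure solid; its activity is 1 regardless of amount, so Q is unaffected — no shift from this change.
No net shift occurs, so the amount of M is unchanged.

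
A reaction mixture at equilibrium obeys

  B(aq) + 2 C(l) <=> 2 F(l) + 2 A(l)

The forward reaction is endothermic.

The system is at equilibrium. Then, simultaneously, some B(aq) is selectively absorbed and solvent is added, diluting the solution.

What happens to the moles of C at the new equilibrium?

increases

Removing B (aq), a reactant, drives the reaction to the left.
Dilution lowers every aqueous concentration by the same factor. Δn_aq = 0 − 1 = -1, so the system shifts toward the side with more dissolved moles — to the left.
The net shift is to the left. C is a reactant, so its amount increases.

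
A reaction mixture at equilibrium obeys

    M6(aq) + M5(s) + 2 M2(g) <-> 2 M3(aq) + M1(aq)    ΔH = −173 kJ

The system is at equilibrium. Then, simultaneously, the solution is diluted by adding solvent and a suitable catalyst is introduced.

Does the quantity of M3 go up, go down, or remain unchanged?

Dilution lowers every aqueous concentration by the same factor. Δn_aq = 3 − 1 = +2, so the system shifts toward the side with more dissolved moles — to the right.
A catalyst speeds both forward and reverse rates equally; it changes neither Q nor K — no shift from this change.
The net shift is to the right. M3 is a product, so its amount increases.

increases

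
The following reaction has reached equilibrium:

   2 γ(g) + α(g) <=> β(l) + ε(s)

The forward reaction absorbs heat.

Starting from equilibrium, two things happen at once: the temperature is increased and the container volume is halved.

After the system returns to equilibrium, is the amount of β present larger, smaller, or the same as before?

increases

The forward reaction is endothermic. Raising T favours the endothermic direction — shift to the right.
Gas moles: reactants 3, products 0 (Δn_gas = -3). Compression shifts the system toward the side with fewer moles of gas — to the right.
The net shift is to the right. β is a product, so its amount increases.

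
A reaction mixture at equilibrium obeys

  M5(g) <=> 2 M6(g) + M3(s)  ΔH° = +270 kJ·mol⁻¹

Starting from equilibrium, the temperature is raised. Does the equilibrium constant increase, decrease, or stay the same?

increases

K depends on temperature via the van 't Hoff relation. The forward reaction is endothermic, so raising T increases K.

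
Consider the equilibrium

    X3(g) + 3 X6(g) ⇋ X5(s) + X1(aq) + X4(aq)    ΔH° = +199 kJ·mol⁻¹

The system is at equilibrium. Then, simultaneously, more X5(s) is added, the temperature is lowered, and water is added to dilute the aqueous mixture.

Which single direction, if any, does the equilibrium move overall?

cannot be determined

X5 is a pure solid; its activity is 1 regardless of amount, so Q is unaffected — no shift from this change.
The forward reaction is endothermic. Lowering T favours the exothermic direction — shift to the left.
Dilution lowers every aqueous concentration by the same factor. Δn_aq = 2 − 0 = +2, so the system shifts toward the side with more dissolved moles — to the right.
The individual effects push in opposite directions; without quantitative information the net direction cannot be determined.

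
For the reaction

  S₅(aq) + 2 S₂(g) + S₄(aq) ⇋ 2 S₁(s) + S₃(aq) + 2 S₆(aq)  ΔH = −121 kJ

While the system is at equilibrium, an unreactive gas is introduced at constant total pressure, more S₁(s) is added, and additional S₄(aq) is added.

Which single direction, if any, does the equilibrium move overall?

cannot be determined

Adding inert gas at constant total pressure expands the volume and lowers every reacting partial pressure. With Δn_gas = 0 − 2 = -2, Q moves away from K toward the side with fewer gas moles, so the system shifts toward the side with more gas moles — to the left.
S₁ is a pure solid; its activity is 1 regardless of amount, so Q is unaffected — no shift from this change.
Adding S₄ (aq), a reactant, drives the reaction to the right.
The individual effects push in opposite directions; without quantitative information the net direction cannot be determined.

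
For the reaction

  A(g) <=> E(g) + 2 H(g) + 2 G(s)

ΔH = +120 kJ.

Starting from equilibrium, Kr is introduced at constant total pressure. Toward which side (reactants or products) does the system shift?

right

Adding inert gas at constant total pressure expands the volume and lowers every reacting partial pressure. With Δn_gas = 3 − 1 = +2, Q moves away from K toward the side with fewer gas moles, so the system shifts toward the side with more gas moles — to the right.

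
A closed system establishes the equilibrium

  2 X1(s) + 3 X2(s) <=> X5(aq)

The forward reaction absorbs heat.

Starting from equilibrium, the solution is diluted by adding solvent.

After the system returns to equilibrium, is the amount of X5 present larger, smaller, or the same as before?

increases

Dilution lowers every aqueous concentration by the same factor. Δn_aq = 1 − 0 = +1, so the system shifts toward the side with more dissolved moles — to the right.
The net shift is to the right. X5 is a product, so its amount increases.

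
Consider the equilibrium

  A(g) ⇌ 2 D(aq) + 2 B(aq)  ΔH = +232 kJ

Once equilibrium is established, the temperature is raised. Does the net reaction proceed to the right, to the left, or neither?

The forward reaction is endothermic. Raising T favours the endothermic direction — shift to the right.

right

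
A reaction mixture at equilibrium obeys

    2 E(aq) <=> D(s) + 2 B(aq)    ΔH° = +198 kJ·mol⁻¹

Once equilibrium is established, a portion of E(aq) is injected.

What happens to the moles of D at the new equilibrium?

Adding E (aq), a reactant, drives the reaction to the right.
The net shift is to the right. D is a product, so its amount increases.

increases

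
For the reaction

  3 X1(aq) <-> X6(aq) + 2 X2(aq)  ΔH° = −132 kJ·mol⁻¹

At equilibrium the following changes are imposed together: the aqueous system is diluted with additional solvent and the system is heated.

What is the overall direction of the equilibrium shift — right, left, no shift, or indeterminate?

left

Dilution scales every aqueous concentration by the same factor. Δn_aq = 3 − 3 = 0, so Q is unchanged — no shift.
The forward reaction is exothermic. Raising T favours the endothermic direction — shift to the left.
Only the nonzero effect(s) matter; the net shift is to the left.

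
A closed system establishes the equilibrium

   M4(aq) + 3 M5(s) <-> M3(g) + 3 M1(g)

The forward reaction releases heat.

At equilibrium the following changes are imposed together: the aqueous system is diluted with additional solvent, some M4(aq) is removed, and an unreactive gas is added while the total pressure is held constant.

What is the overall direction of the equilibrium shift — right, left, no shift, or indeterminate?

cannot be determined

Dilution lowers every aqueous concentration by the same factor. Δn_aq = 0 − 1 = -1, so the system shifts toward the side with more dissolved moles — to the left.
Removing M4 (aq), a reactant, drives the reaction to the left.
Adding inert gas at constant total pressure expands the volume and lowers every reacting partial pressure. With Δn_gas = 4 − 0 = +4, Q moves away from K toward the side with fewer gas moles, so the system shifts toward the side with more gas moles — to the right.
The individual effects push in opposite directions; without quantitative information the net direction cannot be determined.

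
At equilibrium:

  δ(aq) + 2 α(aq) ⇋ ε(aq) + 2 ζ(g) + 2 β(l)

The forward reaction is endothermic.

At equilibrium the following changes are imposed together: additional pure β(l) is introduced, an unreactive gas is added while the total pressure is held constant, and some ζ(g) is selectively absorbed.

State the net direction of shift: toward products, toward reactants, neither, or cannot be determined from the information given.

right

β is a pure liquid; its activity is 1 regardless of amount, so Q is unaffected — no shift from this change.
Adding inert gas at constant total pressure expands the volume and lowers every reacting partial pressure. With Δn_gas = 2 − 0 = +2, Q moves away from K toward the side with fewer gas moles, so the system shifts toward the side with more gas moles — to the right.
Removing ζ (g), a product, drives the reaction to the right.
Only the nonzero effect(s) matter; the net shift is to the right.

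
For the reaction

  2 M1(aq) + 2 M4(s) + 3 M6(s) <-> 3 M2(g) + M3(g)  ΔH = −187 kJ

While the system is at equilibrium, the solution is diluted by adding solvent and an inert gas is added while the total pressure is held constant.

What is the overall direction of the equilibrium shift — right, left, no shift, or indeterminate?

cannot be determined

Dilution lowers every aqueous concentration by the same factor. Δn_aq = 0 − 2 = -2, so the system shifts toward the side with more dissolved moles — to the left.
Adding inert gas at constant total pressure expands the volume and lowers every reacting partial pressure. With Δn_gas = 4 − 0 = +4, Q moves away from K toward the side with fewer gas moles, so the system shifts toward the side with more gas moles — to the right.
The individual effects push in opposite directions; without quantitative information the net direction cannot be determined.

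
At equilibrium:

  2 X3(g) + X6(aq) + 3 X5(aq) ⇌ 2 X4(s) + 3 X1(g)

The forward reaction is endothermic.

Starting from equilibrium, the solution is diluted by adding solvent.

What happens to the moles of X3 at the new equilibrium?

increases

Dilution lowers every aqueous concentration by the same factor. Δn_aq = 0 − 4 = -4, so the system shifts toward the side with more dissolved moles — to the left.
The net shift is to the left. X3 is a reactant, so its amount increases.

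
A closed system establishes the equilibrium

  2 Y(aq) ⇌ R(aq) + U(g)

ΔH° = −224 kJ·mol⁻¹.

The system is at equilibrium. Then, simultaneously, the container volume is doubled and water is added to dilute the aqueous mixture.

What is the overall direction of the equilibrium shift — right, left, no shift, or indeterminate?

Gas moles: reactants 0, products 1 (Δn_gas = +1). Expansion shifts the system toward the side with more moles of gas — to the right.
Dilution lowers every aqueous concentration by the same factor. Δn_aq = 1 − 2 = -1, so the system shifts toward the side with more dissolved moles — to the left.
The individual effects push in opposite directions; without quantitative information the net direction cannot be determined.

cannot be determined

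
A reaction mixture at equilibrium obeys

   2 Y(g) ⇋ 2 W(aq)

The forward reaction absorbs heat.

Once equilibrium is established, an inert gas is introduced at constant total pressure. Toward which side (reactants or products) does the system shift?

Adding inert gas at constant total pressure expands the volume and lowers every reacting partial pressure. With Δn_gas = 0 − 2 = -2, Q moves away from K toward the side with fewer gas moles, so the system shifts toward the side with more gas moles — to the left.

left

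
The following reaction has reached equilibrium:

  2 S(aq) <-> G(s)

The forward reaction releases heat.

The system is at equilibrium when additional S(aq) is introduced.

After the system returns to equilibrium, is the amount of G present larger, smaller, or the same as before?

increases

Adding S (aq), a reactant, drives the reaction to the right.
The net shift is to the right. G is a product, so its amount increases.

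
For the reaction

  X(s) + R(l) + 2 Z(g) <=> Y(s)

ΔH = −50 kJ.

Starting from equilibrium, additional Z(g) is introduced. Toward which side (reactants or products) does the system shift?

Adding Z (g), a reactant, drives the reaction to the right.

right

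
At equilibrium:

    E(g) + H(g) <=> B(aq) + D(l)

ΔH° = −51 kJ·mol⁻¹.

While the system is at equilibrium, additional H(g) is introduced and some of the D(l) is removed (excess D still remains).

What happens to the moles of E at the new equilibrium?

Adding H (g), a reactant, drives the reaction to the right.
D is a pure liquid; its activity is 1 regardless of amount, so Q is unaffected — no shift from this change.
The net shift is to the right. E is a reactant, so its amount decreases.

decreases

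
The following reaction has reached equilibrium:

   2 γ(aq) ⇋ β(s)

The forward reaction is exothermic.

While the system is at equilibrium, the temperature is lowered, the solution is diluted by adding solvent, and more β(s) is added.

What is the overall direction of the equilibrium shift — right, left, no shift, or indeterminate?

cannot be determined

The forward reaction is exothermic. Lowering T favours the exothermic direction — shift to the right.
Dilution lowers every aqueous concentration by the same factor. Δn_aq = 0 − 2 = -2, so the system shifts toward the side with more dissolved moles — to the left.
β is a pure solid; its activity is 1 regardless of amount, so Q is unaffected — no shift from this change.
The individual effects push in opposite directions; without quantitative information the net direction cannot be determined.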